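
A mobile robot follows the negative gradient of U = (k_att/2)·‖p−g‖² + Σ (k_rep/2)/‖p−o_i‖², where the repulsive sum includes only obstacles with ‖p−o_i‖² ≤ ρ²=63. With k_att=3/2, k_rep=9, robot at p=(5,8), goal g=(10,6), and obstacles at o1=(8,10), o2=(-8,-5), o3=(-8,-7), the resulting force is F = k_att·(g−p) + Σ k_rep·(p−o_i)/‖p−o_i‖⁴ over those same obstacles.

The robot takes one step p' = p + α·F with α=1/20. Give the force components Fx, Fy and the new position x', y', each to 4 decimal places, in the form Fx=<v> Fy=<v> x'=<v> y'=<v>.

F_att = 3/2·(g−p) = 3/2·(5,-2) = (7.5000,-3.0000)
o1: d²=13 ≤ ρ²=63; F_rep = 9·(-3,-2)/13² = (-0.1598,-0.1065)
o2: d²=338 > ρ²=63 → inactive
o3: d²=394 > ρ²=63 → inactive
F = F_att + ΣF_rep = (7.3402,-3.1065)
p' = p + 1/20·F = (5.3670,7.8447)

Fx=7.3402 Fy=-3.1065 x'=5.3670 y'=7.8447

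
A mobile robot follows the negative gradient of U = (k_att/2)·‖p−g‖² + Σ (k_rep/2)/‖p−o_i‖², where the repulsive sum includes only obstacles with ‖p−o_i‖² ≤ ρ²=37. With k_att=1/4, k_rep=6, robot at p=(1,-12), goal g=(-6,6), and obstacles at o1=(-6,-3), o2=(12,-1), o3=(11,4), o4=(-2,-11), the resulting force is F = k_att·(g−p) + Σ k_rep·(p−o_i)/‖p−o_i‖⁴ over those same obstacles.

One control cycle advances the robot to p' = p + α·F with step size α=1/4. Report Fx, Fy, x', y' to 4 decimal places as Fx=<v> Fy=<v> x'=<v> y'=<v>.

F_att = 1/4·(g−p) = 1/4·(-7,18) = (-1.7500,4.5000)
o1: d²=130 > ρ²=37 → inactive
o2: d²=242 > ρ²=37 → inactive
o3: d²=356 > ρ²=37 → inactive
o4: d²=10 ≤ ρ²=37; F_rep = 6·(3,-1)/10² = (0.1800,-0.0600)
F = F_att + ΣF_rep = (-1.5700,4.4400)
p' = p + 1/4·F = (0.6075,-10.8900)

Fx=-1.5700 Fy=4.4400 x'=0.6075 y'=-10.8900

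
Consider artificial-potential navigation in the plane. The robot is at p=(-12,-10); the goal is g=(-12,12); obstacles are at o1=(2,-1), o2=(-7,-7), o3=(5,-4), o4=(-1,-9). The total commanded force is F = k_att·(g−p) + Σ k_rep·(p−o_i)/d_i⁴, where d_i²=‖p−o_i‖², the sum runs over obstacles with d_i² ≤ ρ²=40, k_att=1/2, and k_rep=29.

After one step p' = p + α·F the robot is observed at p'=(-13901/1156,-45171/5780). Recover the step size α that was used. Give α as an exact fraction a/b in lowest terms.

F_att = 1/2·(g−p) = 1/2·(0,22) = (0.0000,11.0000)
o1: d²=277 > ρ²=40 → inactive
o2: d²=34 ≤ ρ²=40; F_rep = 29·(-5,-3)/34² = (-0.1254,-0.0753)
o3: d²=325 > ρ²=40 → inactive
o4: d²=122 > ρ²=40 → inactive
F = F_att + ΣF_rep = (-0.1254,10.9247)
Δp = p'−p = (-0.0251,2.1849); α = Δx/Fx = (-29/1156) / (-145/1156) = 1/5
check: Δy/Fy = (12629/5780) / (12629/1156) = 1/5 ✓

α = 1/5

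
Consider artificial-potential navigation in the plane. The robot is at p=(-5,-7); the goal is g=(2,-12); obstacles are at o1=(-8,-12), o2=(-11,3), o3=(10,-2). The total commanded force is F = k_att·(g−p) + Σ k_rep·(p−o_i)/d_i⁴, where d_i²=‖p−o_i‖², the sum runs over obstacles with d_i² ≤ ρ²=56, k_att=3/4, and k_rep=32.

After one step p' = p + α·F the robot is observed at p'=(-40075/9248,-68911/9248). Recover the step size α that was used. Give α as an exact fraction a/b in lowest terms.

F_att = 3/4·(g−p) = 3/4·(7,-5) = (5.2500,-3.7500)
o1: d²=34 ≤ ρ²=56; F_rep = 32·(3,5)/34² = (0.0830,0.1384)
o2: d²=136 > ρ²=56 → inactive
o3: d²=250 > ρ²=56 → inactive
F = F_att + ΣF_rep = (5.3330,-3.6116)
Δp = p'−p = (0.6666,-0.4514); α = Δx/Fx = (6165/9248) / (6165/1156) = 1/8
check: Δy/Fy = (-4175/9248) / (-4175/1156) = 1/8 ✓

α = 1/8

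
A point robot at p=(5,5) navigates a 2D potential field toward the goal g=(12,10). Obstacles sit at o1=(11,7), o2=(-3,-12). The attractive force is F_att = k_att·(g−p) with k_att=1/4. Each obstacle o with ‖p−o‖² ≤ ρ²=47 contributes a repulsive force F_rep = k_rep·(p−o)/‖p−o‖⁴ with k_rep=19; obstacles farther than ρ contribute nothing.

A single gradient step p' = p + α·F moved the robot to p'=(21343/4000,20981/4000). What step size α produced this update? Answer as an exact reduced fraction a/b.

F_att = 1/4·(g−p) = 1/4·(7,5) = (1.7500,1.2500)
o1: d²=40 ≤ ρ²=47; F_rep = 19·(-6,-2)/40² = (-0.0712,-0.0238)
o2: d²=353 > ρ²=47 → inactive
F = F_att + ΣF_rep = (1.6787,1.2263)
Δp = p'−p = (0.3357,0.2452); α = Δx/Fx = (1343/4000) / (1343/800) = 1/5
check: Δy/Fy = (981/4000) / (981/800) = 1/5 ✓

α = 1/5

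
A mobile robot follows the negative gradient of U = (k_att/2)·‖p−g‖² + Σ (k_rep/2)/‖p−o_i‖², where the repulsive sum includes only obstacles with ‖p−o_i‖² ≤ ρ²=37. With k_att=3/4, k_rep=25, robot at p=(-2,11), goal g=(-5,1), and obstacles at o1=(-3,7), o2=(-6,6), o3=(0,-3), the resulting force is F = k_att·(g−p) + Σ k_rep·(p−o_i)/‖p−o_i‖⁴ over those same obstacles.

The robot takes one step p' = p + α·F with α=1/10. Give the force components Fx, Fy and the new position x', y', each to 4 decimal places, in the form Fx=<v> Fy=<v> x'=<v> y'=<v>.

F_att = 3/4·(g−p) = 3/4·(-3,-10) = (-2.2500,-7.5000)
o1: d²=17 ≤ ρ²=37; F_rep = 25·(1,4)/17² = (0.0865,0.3460)
o2: d²=41 > ρ²=37 → inactive
o3: d²=200 > ρ²=37 → inactive
F = F_att + ΣF_rep = (-2.1635,-7.1540)
p' = p + 1/10·F = (-2.2163,10.2846)

Fx=-2.1635 Fy=-7.1540 x'=-2.2163 y'=10.2846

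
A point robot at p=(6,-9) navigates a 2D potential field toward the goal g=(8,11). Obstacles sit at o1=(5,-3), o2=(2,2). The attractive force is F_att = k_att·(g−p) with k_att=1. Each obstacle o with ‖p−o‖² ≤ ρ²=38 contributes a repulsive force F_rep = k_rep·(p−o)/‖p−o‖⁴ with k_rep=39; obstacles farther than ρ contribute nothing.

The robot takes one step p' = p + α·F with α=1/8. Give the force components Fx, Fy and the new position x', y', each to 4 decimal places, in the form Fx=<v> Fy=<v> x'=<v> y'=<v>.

F_att = 1·(g−p) = 1·(2,20) = (2.0000,20.0000)
o1: d²=37 ≤ ρ²=38; F_rep = 39·(1,-6)/37² = (0.0285,-0.1709)
o2: d²=137 > ρ²=38 → inactive
F = F_att + ΣF_rep = (2.0285,19.8291)
p' = p + 1/8·F = (6.2536,-6.5214)

Fx=2.0285 Fy=19.8291 x'=6.2536 y'=-6.5214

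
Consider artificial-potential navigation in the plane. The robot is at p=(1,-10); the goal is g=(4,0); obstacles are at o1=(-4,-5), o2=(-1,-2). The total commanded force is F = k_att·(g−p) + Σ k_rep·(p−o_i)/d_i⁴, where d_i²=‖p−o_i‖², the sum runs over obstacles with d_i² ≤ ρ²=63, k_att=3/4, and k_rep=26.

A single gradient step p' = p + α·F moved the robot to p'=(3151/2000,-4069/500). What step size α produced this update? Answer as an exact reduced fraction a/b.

α = 1/4

F_att = 3/4·(g−p) = 3/4·(3,10) = (2.2500,7.5000)
o1: d²=50 ≤ ρ²=63; F_rep = 26·(5,-5)/50² = (0.0520,-0.0520)
o2: d²=68 > ρ²=63 → inactive
F = F_att + ΣF_rep = (2.3020,7.4480)
Δp = p'−p = (0.5755,1.8620); α = Δx/Fx = (1151/2000) / (1151/500) = 1/4
check: Δy/Fy = (931/500) / (931/125) = 1/4 ✓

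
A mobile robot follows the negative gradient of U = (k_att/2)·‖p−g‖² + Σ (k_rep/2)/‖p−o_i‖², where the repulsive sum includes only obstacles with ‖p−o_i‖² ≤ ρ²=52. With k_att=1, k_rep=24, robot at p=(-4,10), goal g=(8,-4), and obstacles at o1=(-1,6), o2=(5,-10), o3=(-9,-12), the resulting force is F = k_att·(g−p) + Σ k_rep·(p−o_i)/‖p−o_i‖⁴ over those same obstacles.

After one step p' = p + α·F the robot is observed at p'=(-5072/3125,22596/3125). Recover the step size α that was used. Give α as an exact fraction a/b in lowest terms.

F_att = 1·(g−p) = 1·(12,-14) = (12.0000,-14.0000)
o1: d²=25 ≤ ρ²=52; F_rep = 24·(-3,4)/25² = (-0.1152,0.1536)
o2: d²=481 > ρ²=52 → inactive
o3: d²=509 > ρ²=52 → inactive
F = F_att + ΣF_rep = (11.8848,-13.8464)
Δp = p'−p = (2.3770,-2.7693); α = Δx/Fx = (7428/3125) / (7428/625) = 1/5
check: Δy/Fy = (-8654/3125) / (-8654/625) = 1/5 ✓

α = 1/5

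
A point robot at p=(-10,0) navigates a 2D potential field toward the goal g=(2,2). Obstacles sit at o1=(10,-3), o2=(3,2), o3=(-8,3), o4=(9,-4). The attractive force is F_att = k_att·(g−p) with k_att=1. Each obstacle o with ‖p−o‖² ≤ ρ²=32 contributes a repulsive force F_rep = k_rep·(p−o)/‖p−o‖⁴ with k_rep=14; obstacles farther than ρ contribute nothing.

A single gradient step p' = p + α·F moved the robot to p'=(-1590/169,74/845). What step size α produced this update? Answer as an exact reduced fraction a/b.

α = 1/20

F_att = 1·(g−p) = 1·(12,2) = (12.0000,2.0000)
o1: d²=409 > ρ²=32 → inactive
o2: d²=173 > ρ²=32 → inactive
o3: d²=13 ≤ ρ²=32; F_rep = 14·(-2,-3)/13² = (-0.1657,-0.2485)
o4: d²=377 > ρ²=32 → inactive
F = F_att + ΣF_rep = (11.8343,1.7515)
Δp = p'−p = (0.5917,0.0876); α = Δx/Fx = (100/169) / (2000/169) = 1/20
check: Δy/Fy = (74/845) / (296/169) = 1/20 ✓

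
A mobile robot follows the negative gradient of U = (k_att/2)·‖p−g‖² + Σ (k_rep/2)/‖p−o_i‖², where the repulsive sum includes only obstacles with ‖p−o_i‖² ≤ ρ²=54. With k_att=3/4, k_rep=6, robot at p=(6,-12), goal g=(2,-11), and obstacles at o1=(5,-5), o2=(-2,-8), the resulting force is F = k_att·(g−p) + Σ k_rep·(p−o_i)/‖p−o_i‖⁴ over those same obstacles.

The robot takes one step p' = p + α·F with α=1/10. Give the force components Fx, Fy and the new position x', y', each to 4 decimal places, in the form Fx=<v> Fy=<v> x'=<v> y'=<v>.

Fx=-2.9976 Fy=0.7332 x'=5.7002 y'=-11.9267

F_att = 3/4·(g−p) = 3/4·(-4,1) = (-3.0000,0.7500)
o1: d²=50 ≤ ρ²=54; F_rep = 6·(1,-7)/50² = (0.0024,-0.0168)
o2: d²=80 > ρ²=54 → inactive
F = F_att + ΣF_rep = (-2.9976,0.7332)
p' = p + 1/10·F = (5.7002,-11.9267)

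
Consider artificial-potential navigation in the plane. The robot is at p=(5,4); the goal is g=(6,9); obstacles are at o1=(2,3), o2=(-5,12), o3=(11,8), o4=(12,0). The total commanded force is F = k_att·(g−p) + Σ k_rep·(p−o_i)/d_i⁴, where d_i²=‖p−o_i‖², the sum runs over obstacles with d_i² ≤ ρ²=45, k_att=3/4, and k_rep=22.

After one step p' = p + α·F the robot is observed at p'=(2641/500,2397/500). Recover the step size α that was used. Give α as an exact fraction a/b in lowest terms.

α = 1/5

F_att = 3/4·(g−p) = 3/4·(1,5) = (0.7500,3.7500)
o1: d²=10 ≤ ρ²=45; F_rep = 22·(3,1)/10² = (0.6600,0.2200)
o2: d²=164 > ρ²=45 → inactive
o3: d²=52 > ρ²=45 → inactive
o4: d²=65 > ρ²=45 → inactive
F = F_att + ΣF_rep = (1.4100,3.9700)
Δp = p'−p = (0.2820,0.7940); α = Δx/Fx = (141/500) / (141/100) = 1/5
check: Δy/Fy = (397/500) / (397/100) = 1/5 ✓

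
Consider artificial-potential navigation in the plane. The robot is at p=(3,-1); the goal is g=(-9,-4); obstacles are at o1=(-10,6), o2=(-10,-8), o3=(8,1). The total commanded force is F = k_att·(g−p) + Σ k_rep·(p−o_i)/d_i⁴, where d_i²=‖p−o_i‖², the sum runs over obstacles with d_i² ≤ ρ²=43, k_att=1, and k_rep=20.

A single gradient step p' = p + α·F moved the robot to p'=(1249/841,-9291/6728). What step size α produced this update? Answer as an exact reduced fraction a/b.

F_att = 1·(g−p) = 1·(-12,-3) = (-12.0000,-3.0000)
o1: d²=218 > ρ²=43 → inactive
o2: d²=218 > ρ²=43 → inactive
o3: d²=29 ≤ ρ²=43; F_rep = 20·(-5,-2)/29² = (-0.1189,-0.0476)
F = F_att + ΣF_rep = (-12.1189,-3.0476)
Δp = p'−p = (-1.5149,-0.3809); α = Δx/Fx = (-1274/841) / (-10192/841) = 1/8
check: Δy/Fy = (-2563/6728) / (-2563/841) = 1/8 ✓

α = 1/8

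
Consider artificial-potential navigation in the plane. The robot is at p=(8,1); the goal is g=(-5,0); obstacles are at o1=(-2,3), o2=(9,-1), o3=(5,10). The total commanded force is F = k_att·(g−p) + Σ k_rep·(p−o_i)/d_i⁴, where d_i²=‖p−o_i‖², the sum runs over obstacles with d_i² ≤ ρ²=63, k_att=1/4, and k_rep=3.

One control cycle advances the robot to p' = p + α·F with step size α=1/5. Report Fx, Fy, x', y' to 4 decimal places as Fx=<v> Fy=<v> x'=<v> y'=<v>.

F_att = 1/4·(g−p) = 1/4·(-13,-1) = (-3.2500,-0.2500)
o1: d²=104 > ρ²=63 → inactive
o2: d²=5 ≤ ρ²=63; F_rep = 3·(-1,2)/5² = (-0.1200,0.2400)
o3: d²=90 > ρ²=63 → inactive
F = F_att + ΣF_rep = (-3.3700,-0.0100)
p' = p + 1/5·F = (7.3260,0.9980)

Fx=-3.3700 Fy=-0.0100 x'=7.3260 y'=0.9980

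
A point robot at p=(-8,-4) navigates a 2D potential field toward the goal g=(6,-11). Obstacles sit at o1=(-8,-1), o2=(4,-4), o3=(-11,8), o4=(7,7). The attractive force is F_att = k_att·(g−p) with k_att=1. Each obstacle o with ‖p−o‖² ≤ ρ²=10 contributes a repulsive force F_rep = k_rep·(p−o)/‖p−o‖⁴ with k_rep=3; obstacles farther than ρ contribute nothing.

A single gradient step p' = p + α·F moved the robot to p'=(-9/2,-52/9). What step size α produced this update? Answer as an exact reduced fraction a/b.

F_att = 1·(g−p) = 1·(14,-7) = (14.0000,-7.0000)
o1: d²=9 ≤ ρ²=10; F_rep = 3·(0,-3)/9² = (0.0000,-0.1111)
o2: d²=144 > ρ²=10 → inactive
o3: d²=153 > ρ²=10 → inactive
o4: d²=346 > ρ²=10 → inactive
F = F_att + ΣF_rep = (14.0000,-7.1111)
Δp = p'−p = (3.5000,-1.7778); α = Δx/Fx = (7/2) / (14) = 1/4
check: Δy/Fy = (-16/9) / (-64/9) = 1/4 ✓

α = 1/4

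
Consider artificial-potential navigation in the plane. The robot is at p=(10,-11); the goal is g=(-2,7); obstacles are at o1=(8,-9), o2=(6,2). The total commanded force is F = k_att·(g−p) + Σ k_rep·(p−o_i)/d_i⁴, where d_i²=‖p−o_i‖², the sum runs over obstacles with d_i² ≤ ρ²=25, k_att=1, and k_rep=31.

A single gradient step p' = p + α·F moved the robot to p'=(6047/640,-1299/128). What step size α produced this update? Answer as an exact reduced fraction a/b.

F_att = 1·(g−p) = 1·(-12,18) = (-12.0000,18.0000)
o1: d²=8 ≤ ρ²=25; F_rep = 31·(2,-2)/8² = (0.9688,-0.9688)
o2: d²=185 > ρ²=25 → inactive
F = F_att + ΣF_rep = (-11.0312,17.0312)
Δp = p'−p = (-0.5516,0.8516); α = Δx/Fx = (-353/640) / (-353/32) = 1/20
check: Δy/Fy = (109/128) / (545/32) = 1/20 ✓

α = 1/20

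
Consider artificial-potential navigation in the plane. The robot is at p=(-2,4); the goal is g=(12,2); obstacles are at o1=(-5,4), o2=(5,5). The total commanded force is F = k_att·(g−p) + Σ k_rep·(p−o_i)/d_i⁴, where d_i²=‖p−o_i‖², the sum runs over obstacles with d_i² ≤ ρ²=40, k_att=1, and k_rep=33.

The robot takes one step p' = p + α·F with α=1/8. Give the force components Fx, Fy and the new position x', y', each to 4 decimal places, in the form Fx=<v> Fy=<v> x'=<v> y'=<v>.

F_att = 1·(g−p) = 1·(14,-2) = (14.0000,-2.0000)
o1: d²=9 ≤ ρ²=40; F_rep = 33·(3,0)/9² = (1.2222,0.0000)
o2: d²=50 > ρ²=40 → inactive
F = F_att + ΣF_rep = (15.2222,-2.0000)
p' = p + 1/8·F = (-0.0972,3.7500)

Fx=15.2222 Fy=-2.0000 x'=-0.0972 y'=3.7500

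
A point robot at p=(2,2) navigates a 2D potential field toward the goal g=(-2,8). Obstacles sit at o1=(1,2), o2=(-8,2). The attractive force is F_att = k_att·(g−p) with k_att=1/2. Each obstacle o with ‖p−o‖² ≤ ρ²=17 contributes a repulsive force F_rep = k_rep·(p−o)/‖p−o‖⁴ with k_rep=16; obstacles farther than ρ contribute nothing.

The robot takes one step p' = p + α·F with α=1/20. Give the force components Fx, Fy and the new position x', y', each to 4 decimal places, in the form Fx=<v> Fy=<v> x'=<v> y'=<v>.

F_att = 1/2·(g−p) = 1/2·(-4,6) = (-2.0000,3.0000)
o1: d²=1 ≤ ρ²=17; F_rep = 16·(1,0)/1² = (16.0000,0.0000)
o2: d²=100 > ρ²=17 → inactive
F = F_att + ΣF_rep = (14.0000,3.0000)
p' = p + 1/20·F = (2.7000,2.1500)

Fx=14.0000 Fy=3.0000 x'=2.7000 y'=2.1500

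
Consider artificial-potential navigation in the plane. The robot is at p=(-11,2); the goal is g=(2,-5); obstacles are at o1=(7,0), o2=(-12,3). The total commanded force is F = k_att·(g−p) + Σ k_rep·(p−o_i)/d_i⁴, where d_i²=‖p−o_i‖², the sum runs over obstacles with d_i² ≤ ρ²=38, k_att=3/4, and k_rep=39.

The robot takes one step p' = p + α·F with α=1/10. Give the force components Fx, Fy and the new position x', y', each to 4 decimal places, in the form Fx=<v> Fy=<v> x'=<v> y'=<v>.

Fx=19.5000 Fy=-15.0000 x'=-9.0500 y'=0.5000

F_att = 3/4·(g−p) = 3/4·(13,-7) = (9.7500,-5.2500)
o1: d²=328 > ρ²=38 → inactive
o2: d²=2 ≤ ρ²=38; F_rep = 39·(1,-1)/2² = (9.7500,-9.7500)
F = F_att + ΣF_rep = (19.5000,-15.0000)
p' = p + 1/10·F = (-9.0500,0.5000)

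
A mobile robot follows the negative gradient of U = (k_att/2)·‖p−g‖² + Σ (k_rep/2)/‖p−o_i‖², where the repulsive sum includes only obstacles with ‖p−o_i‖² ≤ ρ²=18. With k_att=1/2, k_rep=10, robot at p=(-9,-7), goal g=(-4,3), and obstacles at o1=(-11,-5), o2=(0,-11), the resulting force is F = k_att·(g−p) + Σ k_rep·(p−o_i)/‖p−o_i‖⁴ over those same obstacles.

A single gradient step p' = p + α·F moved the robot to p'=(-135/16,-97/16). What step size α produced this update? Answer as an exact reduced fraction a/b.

F_att = 1/2·(g−p) = 1/2·(5,10) = (2.5000,5.0000)
o1: d²=8 ≤ ρ²=18; F_rep = 10·(2,-2)/8² = (0.3125,-0.3125)
o2: d²=97 > ρ²=18 → inactive
F = F_att + ΣF_rep = (2.8125,4.6875)
Δp = p'−p = (0.5625,0.9375); α = Δx/Fx = (9/16) / (45/16) = 1/5
check: Δy/Fy = (15/16) / (75/16) = 1/5 ✓

α = 1/5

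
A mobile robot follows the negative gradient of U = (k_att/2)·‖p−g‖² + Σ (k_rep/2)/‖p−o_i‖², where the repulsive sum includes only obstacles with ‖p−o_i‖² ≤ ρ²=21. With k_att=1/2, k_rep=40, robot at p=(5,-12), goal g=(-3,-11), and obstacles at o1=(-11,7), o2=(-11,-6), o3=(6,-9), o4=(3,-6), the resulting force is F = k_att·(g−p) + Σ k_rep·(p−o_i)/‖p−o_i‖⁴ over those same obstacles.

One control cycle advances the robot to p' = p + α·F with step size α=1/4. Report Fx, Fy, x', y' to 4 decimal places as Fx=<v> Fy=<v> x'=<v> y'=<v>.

Fx=-4.4000 Fy=-0.7000 x'=3.9000 y'=-12.1750

F_att = 1/2·(g−p) = 1/2·(-8,1) = (-4.0000,0.5000)
o1: d²=617 > ρ²=21 → inactive
o2: d²=292 > ρ²=21 → inactive
o3: d²=10 ≤ ρ²=21; F_rep = 40·(-1,-3)/10² = (-0.4000,-1.2000)
o4: d²=40 > ρ²=21 → inactive
F = F_att + ΣF_rep = (-4.4000,-0.7000)
p' = p + 1/4·F = (3.9000,-12.1750)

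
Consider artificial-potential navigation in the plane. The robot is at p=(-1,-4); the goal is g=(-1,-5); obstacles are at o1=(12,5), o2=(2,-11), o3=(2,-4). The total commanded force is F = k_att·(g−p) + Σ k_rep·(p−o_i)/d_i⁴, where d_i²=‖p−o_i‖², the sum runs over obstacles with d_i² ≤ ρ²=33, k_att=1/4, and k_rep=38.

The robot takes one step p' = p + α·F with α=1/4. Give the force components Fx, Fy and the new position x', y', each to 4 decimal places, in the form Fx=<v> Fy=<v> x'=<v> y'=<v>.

Fx=-1.4074 Fy=-0.2500 x'=-1.3519 y'=-4.0625

F_att = 1/4·(g−p) = 1/4·(0,-1) = (0.0000,-0.2500)
o1: d²=250 > ρ²=33 → inactive
o2: d²=58 > ρ²=33 → inactive
o3: d²=9 ≤ ρ²=33; F_rep = 38·(-3,0)/9² = (-1.4074,0.0000)
F = F_att + ΣF_rep = (-1.4074,-0.2500)
p' = p + 1/4·F = (-1.3519,-4.0625)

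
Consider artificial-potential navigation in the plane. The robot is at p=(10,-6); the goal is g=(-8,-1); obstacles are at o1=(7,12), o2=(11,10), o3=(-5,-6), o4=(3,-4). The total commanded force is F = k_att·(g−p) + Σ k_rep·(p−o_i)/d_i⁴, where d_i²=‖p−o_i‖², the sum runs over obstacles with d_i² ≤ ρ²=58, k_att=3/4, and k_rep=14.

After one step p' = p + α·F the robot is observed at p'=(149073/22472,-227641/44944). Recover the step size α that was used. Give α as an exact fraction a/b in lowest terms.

F_att = 3/4·(g−p) = 3/4·(-18,5) = (-13.5000,3.7500)
o1: d²=333 > ρ²=58 → inactive
o2: d²=257 > ρ²=58 → inactive
o3: d²=225 > ρ²=58 → inactive
o4: d²=53 ≤ ρ²=58; F_rep = 14·(7,-2)/53² = (0.0349,-0.0100)
F = F_att + ΣF_rep = (-13.4651,3.7400)
Δp = p'−p = (-3.3663,0.9350); α = Δx/Fx = (-75647/22472) / (-75647/5618) = 1/4
check: Δy/Fy = (42023/44944) / (42023/11236) = 1/4 ✓

α = 1/4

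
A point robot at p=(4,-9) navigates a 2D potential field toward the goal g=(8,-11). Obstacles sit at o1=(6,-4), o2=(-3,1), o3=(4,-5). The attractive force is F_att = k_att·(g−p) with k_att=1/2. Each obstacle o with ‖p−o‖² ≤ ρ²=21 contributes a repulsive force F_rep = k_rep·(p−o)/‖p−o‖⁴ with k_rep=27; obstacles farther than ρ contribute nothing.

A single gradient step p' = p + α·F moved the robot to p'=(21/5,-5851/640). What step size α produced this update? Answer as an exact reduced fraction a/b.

F_att = 1/2·(g−p) = 1/2·(4,-2) = (2.0000,-1.0000)
o1: d²=29 > ρ²=21 → inactive
o2: d²=149 > ρ²=21 → inactive
o3: d²=16 ≤ ρ²=21; F_rep = 27·(0,-4)/16² = (0.0000,-0.4219)
F = F_att + ΣF_rep = (2.0000,-1.4219)
Δp = p'−p = (0.2000,-0.1422); α = Δx/Fx = (1/5) / (2) = 1/10
check: Δy/Fy = (-91/640) / (-91/64) = 1/10 ✓

α = 1/10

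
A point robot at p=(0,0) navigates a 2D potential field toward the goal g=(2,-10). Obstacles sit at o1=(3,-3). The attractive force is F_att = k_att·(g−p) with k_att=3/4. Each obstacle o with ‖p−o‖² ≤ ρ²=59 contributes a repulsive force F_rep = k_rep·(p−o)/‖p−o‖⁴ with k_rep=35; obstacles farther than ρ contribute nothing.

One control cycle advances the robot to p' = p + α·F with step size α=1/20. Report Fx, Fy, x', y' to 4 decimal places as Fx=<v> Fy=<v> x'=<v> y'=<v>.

F_att = 3/4·(g−p) = 3/4·(2,-10) = (1.5000,-7.5000)
o1: d²=18 ≤ ρ²=59; F_rep = 35·(-3,3)/18² = (-0.3241,0.3241)
F = F_att + ΣF_rep = (1.1759,-7.1759)
p' = p + 1/20·F = (0.0588,-0.3588)

Fx=1.1759 Fy=-7.1759 x'=0.0588 y'=-0.3588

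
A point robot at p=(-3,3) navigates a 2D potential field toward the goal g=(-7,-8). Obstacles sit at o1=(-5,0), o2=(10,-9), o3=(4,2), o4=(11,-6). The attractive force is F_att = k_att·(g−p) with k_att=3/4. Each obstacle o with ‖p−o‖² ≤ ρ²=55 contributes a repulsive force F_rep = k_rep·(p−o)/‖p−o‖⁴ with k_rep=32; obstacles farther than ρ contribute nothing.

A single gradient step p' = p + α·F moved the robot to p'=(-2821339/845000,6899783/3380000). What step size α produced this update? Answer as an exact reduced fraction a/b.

F_att = 3/4·(g−p) = 3/4·(-4,-11) = (-3.0000,-8.2500)
o1: d²=13 ≤ ρ²=55; F_rep = 32·(2,3)/13² = (0.3787,0.5680)
o2: d²=313 > ρ²=55 → inactive
o3: d²=50 ≤ ρ²=55; F_rep = 32·(-7,1)/50² = (-0.0896,0.0128)
o4: d²=277 > ρ²=55 → inactive
F = F_att + ΣF_rep = (-2.7109,-7.6692)
Δp = p'−p = (-0.3389,-0.9586); α = Δx/Fx = (-286339/845000) / (-286339/105625) = 1/8
check: Δy/Fy = (-3240217/3380000) / (-3240217/422500) = 1/8 ✓

α = 1/8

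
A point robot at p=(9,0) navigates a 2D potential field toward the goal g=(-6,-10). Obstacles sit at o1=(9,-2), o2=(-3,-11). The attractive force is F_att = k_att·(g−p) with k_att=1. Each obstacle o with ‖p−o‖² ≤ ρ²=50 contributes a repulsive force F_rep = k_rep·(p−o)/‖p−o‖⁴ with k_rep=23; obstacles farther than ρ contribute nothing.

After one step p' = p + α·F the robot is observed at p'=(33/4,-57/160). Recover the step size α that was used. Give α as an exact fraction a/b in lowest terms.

F_att = 1·(g−p) = 1·(-15,-10) = (-15.0000,-10.0000)
o1: d²=4 ≤ ρ²=50; F_rep = 23·(0,2)/4² = (0.0000,2.8750)
o2: d²=265 > ρ²=50 → inactive
F = F_att + ΣF_rep = (-15.0000,-7.1250)
Δp = p'−p = (-0.7500,-0.3563); α = Δx/Fx = (-3/4) / (-15) = 1/20
check: Δy/Fy = (-57/160) / (-57/8) = 1/20 ✓

α = 1/20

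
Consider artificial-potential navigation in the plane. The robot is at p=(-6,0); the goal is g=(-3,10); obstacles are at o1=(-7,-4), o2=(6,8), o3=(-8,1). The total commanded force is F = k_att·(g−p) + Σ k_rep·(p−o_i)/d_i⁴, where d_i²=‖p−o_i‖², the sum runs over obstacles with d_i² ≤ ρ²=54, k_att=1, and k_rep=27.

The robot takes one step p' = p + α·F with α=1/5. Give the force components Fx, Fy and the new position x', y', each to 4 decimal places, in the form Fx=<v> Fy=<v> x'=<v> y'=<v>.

Fx=5.2534 Fy=9.2937 x'=-4.9493 y'=1.8587

F_att = 1·(g−p) = 1·(3,10) = (3.0000,10.0000)
o1: d²=17 ≤ ρ²=54; F_rep = 27·(1,4)/17² = (0.0934,0.3737)
o2: d²=208 > ρ²=54 → inactive
o3: d²=5 ≤ ρ²=54; F_rep = 27·(2,-1)/5² = (2.1600,-1.0800)
F = F_att + ΣF_rep = (5.2534,9.2937)
p' = p + 1/5·F = (-4.9493,1.8587)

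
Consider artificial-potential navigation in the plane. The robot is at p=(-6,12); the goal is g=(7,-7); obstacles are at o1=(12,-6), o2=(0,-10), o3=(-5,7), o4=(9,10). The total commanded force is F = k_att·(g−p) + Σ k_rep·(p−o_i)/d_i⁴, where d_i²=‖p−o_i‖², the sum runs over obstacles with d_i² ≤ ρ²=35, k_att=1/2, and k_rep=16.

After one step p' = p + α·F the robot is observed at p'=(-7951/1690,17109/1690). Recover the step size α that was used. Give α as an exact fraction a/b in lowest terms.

α = 1/5

F_att = 1/2·(g−p) = 1/2·(13,-19) = (6.5000,-9.5000)
o1: d²=648 > ρ²=35 → inactive
o2: d²=520 > ρ²=35 → inactive
o3: d²=26 ≤ ρ²=35; F_rep = 16·(-1,5)/26² = (-0.0237,0.1183)
o4: d²=229 > ρ²=35 → inactive
F = F_att + ΣF_rep = (6.4763,-9.3817)
Δp = p'−p = (1.2953,-1.8763); α = Δx/Fx = (2189/1690) / (2189/338) = 1/5
check: Δy/Fy = (-3171/1690) / (-3171/338) = 1/5 ✓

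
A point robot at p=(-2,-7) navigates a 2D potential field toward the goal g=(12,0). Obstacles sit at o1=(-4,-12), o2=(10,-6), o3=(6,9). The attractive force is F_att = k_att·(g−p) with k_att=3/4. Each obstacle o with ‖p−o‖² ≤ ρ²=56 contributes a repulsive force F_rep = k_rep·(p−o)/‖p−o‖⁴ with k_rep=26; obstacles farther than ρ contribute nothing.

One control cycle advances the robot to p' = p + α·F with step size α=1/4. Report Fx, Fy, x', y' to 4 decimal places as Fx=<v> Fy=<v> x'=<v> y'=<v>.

Fx=10.5618 Fy=5.4046 x'=0.6405 y'=-5.6489

F_att = 3/4·(g−p) = 3/4·(14,7) = (10.5000,5.2500)
o1: d²=29 ≤ ρ²=56; F_rep = 26·(2,5)/29² = (0.0618,0.1546)
o2: d²=145 > ρ²=56 → inactive
o3: d²=320 > ρ²=56 → inactive
F = F_att + ΣF_rep = (10.5618,5.4046)
p' = p + 1/4·F = (0.6405,-5.6489)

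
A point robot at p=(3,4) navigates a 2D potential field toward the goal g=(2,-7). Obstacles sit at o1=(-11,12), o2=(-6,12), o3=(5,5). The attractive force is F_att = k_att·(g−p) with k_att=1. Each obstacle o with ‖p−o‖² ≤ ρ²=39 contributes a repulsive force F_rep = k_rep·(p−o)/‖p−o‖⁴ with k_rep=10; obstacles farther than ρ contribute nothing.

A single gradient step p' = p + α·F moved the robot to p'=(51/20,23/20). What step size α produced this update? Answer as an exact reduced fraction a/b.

α = 1/4

F_att = 1·(g−p) = 1·(-1,-11) = (-1.0000,-11.0000)
o1: d²=260 > ρ²=39 → inactive
o2: d²=145 > ρ²=39 → inactive
o3: d²=5 ≤ ρ²=39; F_rep = 10·(-2,-1)/5² = (-0.8000,-0.4000)
F = F_att + ΣF_rep = (-1.8000,-11.4000)
Δp = p'−p = (-0.4500,-2.8500); α = Δx/Fx = (-9/20) / (-9/5) = 1/4
check: Δy/Fy = (-57/20) / (-57/5) = 1/4 ✓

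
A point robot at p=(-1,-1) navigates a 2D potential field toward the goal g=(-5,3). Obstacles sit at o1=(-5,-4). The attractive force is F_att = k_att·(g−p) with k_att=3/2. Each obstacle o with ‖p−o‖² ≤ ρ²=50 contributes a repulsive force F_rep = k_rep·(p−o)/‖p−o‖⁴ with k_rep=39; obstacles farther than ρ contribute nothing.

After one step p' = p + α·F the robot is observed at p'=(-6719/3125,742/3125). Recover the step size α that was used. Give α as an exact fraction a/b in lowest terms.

F_att = 3/2·(g−p) = 3/2·(-4,4) = (-6.0000,6.0000)
o1: d²=25 ≤ ρ²=50; F_rep = 39·(4,3)/25² = (0.2496,0.1872)
F = F_att + ΣF_rep = (-5.7504,6.1872)
Δp = p'−p = (-1.1501,1.2374); α = Δx/Fx = (-3594/3125) / (-3594/625) = 1/5
check: Δy/Fy = (3867/3125) / (3867/625) = 1/5 ✓

α = 1/5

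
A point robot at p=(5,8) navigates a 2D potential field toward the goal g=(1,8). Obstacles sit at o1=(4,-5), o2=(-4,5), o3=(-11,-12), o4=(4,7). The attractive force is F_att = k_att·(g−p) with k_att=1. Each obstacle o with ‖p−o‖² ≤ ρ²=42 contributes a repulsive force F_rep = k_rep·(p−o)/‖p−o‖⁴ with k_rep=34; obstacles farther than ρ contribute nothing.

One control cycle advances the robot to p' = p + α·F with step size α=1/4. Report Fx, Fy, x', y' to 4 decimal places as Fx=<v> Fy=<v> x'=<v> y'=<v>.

F_att = 1·(g−p) = 1·(-4,0) = (-4.0000,0.0000)
o1: d²=170 > ρ²=42 → inactive
o2: d²=90 > ρ²=42 → inactive
o3: d²=656 > ρ²=42 → inactive
o4: d²=2 ≤ ρ²=42; F_rep = 34·(1,1)/2² = (8.5000,8.5000)
F = F_att + ΣF_rep = (4.5000,8.5000)
p' = p + 1/4·F = (6.1250,10.1250)

Fx=4.5000 Fy=8.5000 x'=6.1250 y'=10.1250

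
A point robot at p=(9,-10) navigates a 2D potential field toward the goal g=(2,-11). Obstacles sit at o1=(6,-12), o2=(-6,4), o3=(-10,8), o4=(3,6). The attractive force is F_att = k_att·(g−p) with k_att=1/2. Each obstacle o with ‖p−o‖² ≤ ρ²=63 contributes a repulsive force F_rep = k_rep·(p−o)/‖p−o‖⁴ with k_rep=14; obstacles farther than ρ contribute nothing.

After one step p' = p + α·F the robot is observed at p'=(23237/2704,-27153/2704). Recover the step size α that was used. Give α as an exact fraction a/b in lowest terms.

F_att = 1/2·(g−p) = 1/2·(-7,-1) = (-3.5000,-0.5000)
o1: d²=13 ≤ ρ²=63; F_rep = 14·(3,2)/13² = (0.2485,0.1657)
o2: d²=421 > ρ²=63 → inactive
o3: d²=685 > ρ²=63 → inactive
o4: d²=292 > ρ²=63 → inactive
F = F_att + ΣF_rep = (-3.2515,-0.3343)
Δp = p'−p = (-0.4064,-0.0418); α = Δx/Fx = (-1099/2704) / (-1099/338) = 1/8
check: Δy/Fy = (-113/2704) / (-113/338) = 1/8 ✓

α = 1/8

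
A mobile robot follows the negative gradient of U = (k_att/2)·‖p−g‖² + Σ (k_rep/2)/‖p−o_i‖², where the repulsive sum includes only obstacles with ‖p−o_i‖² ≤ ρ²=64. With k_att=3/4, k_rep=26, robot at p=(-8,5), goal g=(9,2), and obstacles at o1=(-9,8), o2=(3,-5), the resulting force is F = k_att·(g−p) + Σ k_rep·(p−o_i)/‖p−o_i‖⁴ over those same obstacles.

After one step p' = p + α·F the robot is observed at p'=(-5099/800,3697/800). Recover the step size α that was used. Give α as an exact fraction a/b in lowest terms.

F_att = 3/4·(g−p) = 3/4·(17,-3) = (12.7500,-2.2500)
o1: d²=10 ≤ ρ²=64; F_rep = 26·(1,-3)/10² = (0.2600,-0.7800)
o2: d²=221 > ρ²=64 → inactive
F = F_att + ΣF_rep = (13.0100,-3.0300)
Δp = p'−p = (1.6262,-0.3787); α = Δx/Fx = (1301/800) / (1301/100) = 1/8
check: Δy/Fy = (-303/800) / (-303/100) = 1/8 ✓

α = 1/8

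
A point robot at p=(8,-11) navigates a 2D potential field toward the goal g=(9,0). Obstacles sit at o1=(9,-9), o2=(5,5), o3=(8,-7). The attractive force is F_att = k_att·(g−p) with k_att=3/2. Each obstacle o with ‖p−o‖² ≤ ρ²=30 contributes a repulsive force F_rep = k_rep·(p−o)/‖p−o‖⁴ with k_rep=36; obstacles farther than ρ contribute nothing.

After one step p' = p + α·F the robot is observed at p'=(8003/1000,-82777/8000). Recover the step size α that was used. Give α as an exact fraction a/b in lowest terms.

F_att = 3/2·(g−p) = 3/2·(1,11) = (1.5000,16.5000)
o1: d²=5 ≤ ρ²=30; F_rep = 36·(-1,-2)/5² = (-1.4400,-2.8800)
o2: d²=265 > ρ²=30 → inactive
o3: d²=16 ≤ ρ²=30; F_rep = 36·(0,-4)/16² = (0.0000,-0.5625)
F = F_att + ΣF_rep = (0.0600,13.0575)
Δp = p'−p = (0.0030,0.6529); α = Δx/Fx = (3/1000) / (3/50) = 1/20
check: Δy/Fy = (5223/8000) / (5223/400) = 1/20 ✓

α = 1/20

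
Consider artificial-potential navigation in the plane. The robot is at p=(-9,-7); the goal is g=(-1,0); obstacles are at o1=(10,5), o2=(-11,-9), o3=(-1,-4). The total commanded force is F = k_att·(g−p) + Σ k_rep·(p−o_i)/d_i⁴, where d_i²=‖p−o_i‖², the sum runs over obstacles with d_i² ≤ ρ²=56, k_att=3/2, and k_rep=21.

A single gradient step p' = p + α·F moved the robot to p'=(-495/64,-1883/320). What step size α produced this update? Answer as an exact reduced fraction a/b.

F_att = 3/2·(g−p) = 3/2·(8,7) = (12.0000,10.5000)
o1: d²=505 > ρ²=56 → inactive
o2: d²=8 ≤ ρ²=56; F_rep = 21·(2,2)/8² = (0.6562,0.6562)
o3: d²=73 > ρ²=56 → inactive
F = F_att + ΣF_rep = (12.6562,11.1562)
Δp = p'−p = (1.2656,1.1156); α = Δx/Fx = (81/64) / (405/32) = 1/10
check: Δy/Fy = (357/320) / (357/32) = 1/10 ✓

α = 1/10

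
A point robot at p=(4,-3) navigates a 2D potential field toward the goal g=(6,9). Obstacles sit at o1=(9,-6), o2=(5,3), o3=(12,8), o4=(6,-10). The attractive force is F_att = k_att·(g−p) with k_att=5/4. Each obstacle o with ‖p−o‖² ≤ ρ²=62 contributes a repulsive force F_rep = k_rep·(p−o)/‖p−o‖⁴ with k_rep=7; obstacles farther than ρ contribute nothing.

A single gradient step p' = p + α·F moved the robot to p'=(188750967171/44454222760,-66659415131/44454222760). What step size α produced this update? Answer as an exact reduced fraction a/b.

α = 1/10

F_att = 5/4·(g−p) = 5/4·(2,12) = (2.5000,15.0000)
o1: d²=34 ≤ ρ²=62; F_rep = 7·(-5,3)/34² = (-0.0303,0.0182)
o2: d²=37 ≤ ρ²=62; F_rep = 7·(-1,-6)/37² = (-0.0051,-0.0307)
o3: d²=185 > ρ²=62 → inactive
o4: d²=53 ≤ ρ²=62; F_rep = 7·(-2,7)/53² = (-0.0050,0.0174)
F = F_att + ΣF_rep = (2.4596,15.0049)
Δp = p'−p = (0.2460,1.5005); α = Δx/Fx = (10934076131/44454222760) / (10934076131/4445422276) = 1/10
check: Δy/Fy = (66703253149/44454222760) / (66703253149/4445422276) = 1/10 ✓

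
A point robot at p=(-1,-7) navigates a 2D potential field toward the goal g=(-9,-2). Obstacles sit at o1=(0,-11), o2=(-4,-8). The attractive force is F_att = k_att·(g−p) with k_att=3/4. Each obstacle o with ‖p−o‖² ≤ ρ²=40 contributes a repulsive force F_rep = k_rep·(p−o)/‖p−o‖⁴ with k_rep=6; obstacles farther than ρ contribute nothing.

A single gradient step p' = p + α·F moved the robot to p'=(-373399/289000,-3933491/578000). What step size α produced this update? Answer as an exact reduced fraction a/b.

F_att = 3/4·(g−p) = 3/4·(-8,5) = (-6.0000,3.7500)
o1: d²=17 ≤ ρ²=40; F_rep = 6·(-1,4)/17² = (-0.0208,0.0830)
o2: d²=10 ≤ ρ²=40; F_rep = 6·(3,1)/10² = (0.1800,0.0600)
F = F_att + ΣF_rep = (-5.8408,3.8930)
Δp = p'−p = (-0.2920,0.1947); α = Δx/Fx = (-84399/289000) / (-84399/14450) = 1/20
check: Δy/Fy = (112509/578000) / (112509/28900) = 1/20 ✓

α = 1/20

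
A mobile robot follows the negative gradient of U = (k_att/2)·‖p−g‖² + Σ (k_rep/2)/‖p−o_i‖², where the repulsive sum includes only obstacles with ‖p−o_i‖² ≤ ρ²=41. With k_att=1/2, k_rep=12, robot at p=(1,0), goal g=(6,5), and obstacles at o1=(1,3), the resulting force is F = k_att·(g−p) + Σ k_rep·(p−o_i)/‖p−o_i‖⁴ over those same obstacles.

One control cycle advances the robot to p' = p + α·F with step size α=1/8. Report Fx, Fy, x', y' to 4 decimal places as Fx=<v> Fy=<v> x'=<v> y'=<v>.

Fx=2.5000 Fy=2.0556 x'=1.3125 y'=0.2569

F_att = 1/2·(g−p) = 1/2·(5,5) = (2.5000,2.5000)
o1: d²=9 ≤ ρ²=41; F_rep = 12·(0,-3)/9² = (0.0000,-0.4444)
F = F_att + ΣF_rep = (2.5000,2.0556)
p' = p + 1/8·F = (1.3125,0.2569)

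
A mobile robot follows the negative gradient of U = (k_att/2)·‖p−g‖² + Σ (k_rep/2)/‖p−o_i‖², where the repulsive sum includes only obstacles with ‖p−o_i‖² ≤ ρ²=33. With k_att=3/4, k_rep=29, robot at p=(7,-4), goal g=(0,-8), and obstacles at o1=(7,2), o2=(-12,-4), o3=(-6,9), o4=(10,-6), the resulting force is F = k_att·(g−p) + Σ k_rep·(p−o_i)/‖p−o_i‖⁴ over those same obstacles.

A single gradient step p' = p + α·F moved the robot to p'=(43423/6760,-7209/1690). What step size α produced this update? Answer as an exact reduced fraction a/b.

α = 1/10

F_att = 3/4·(g−p) = 3/4·(-7,-4) = (-5.2500,-3.0000)
o1: d²=36 > ρ²=33 → inactive
o2: d²=361 > ρ²=33 → inactive
o3: d²=338 > ρ²=33 → inactive
o4: d²=13 ≤ ρ²=33; F_rep = 29·(-3,2)/13² = (-0.5148,0.3432)
F = F_att + ΣF_rep = (-5.7648,-2.6568)
Δp = p'−p = (-0.5765,-0.2657); α = Δx/Fx = (-3897/6760) / (-3897/676) = 1/10
check: Δy/Fy = (-449/1690) / (-449/169) = 1/10 ✓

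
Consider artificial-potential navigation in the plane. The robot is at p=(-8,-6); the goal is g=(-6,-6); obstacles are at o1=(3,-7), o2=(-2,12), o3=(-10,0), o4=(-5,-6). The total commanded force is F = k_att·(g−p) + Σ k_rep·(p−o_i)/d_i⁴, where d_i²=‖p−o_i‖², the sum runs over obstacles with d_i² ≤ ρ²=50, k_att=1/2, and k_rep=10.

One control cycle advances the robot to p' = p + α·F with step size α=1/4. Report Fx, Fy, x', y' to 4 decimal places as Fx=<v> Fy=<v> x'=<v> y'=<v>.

Fx=0.6421 Fy=-0.0375 x'=-7.8395 y'=-6.0094

F_att = 1/2·(g−p) = 1/2·(2,0) = (1.0000,0.0000)
o1: d²=122 > ρ²=50 → inactive
o2: d²=360 > ρ²=50 → inactive
o3: d²=40 ≤ ρ²=50; F_rep = 10·(2,-6)/40² = (0.0125,-0.0375)
o4: d²=9 ≤ ρ²=50; F_rep = 10·(-3,0)/9² = (-0.3704,0.0000)
F = F_att + ΣF_rep = (0.6421,-0.0375)
p' = p + 1/4·F = (-7.8395,-6.0094)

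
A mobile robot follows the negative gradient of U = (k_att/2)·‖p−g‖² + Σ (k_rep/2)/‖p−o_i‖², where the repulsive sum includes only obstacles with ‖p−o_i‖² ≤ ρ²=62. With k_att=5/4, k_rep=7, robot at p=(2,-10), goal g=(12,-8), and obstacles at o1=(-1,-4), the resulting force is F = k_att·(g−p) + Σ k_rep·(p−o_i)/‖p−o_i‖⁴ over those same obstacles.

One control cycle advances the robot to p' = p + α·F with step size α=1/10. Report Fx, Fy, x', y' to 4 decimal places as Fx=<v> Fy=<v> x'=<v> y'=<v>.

F_att = 5/4·(g−p) = 5/4·(10,2) = (12.5000,2.5000)
o1: d²=45 ≤ ρ²=62; F_rep = 7·(3,-6)/45² = (0.0104,-0.0207)
F = F_att + ΣF_rep = (12.5104,2.4793)
p' = p + 1/10·F = (3.2510,-9.7521)

Fx=12.5104 Fy=2.4793 x'=3.2510 y'=-9.7521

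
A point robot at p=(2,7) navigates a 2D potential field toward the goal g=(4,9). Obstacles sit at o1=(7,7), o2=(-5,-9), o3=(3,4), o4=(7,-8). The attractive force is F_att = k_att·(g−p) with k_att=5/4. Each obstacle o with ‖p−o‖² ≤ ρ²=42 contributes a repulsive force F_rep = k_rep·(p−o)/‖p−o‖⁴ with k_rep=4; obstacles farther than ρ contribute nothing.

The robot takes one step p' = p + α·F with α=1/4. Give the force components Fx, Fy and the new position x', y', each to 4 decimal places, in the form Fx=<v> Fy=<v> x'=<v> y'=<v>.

F_att = 5/4·(g−p) = 5/4·(2,2) = (2.5000,2.5000)
o1: d²=25 ≤ ρ²=42; F_rep = 4·(-5,0)/25² = (-0.0320,0.0000)
o2: d²=305 > ρ²=42 → inactive
o3: d²=10 ≤ ρ²=42; F_rep = 4·(-1,3)/10² = (-0.0400,0.1200)
o4: d²=250 > ρ²=42 → inactive
F = F_att + ΣF_rep = (2.4280,2.6200)
p' = p + 1/4·F = (2.6070,7.6550)

Fx=2.4280 Fy=2.6200 x'=2.6070 y'=7.6550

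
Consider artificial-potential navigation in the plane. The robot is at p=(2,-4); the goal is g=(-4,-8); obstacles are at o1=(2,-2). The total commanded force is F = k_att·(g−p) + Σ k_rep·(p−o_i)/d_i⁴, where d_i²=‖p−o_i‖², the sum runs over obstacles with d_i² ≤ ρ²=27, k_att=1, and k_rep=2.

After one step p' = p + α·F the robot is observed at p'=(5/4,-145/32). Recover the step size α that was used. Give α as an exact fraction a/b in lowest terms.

F_att = 1·(g−p) = 1·(-6,-4) = (-6.0000,-4.0000)
o1: d²=4 ≤ ρ²=27; F_rep = 2·(0,-2)/4² = (0.0000,-0.2500)
F = F_att + ΣF_rep = (-6.0000,-4.2500)
Δp = p'−p = (-0.7500,-0.5312); α = Δx/Fx = (-3/4) / (-6) = 1/8
check: Δy/Fy = (-17/32) / (-17/4) = 1/8 ✓

α = 1/8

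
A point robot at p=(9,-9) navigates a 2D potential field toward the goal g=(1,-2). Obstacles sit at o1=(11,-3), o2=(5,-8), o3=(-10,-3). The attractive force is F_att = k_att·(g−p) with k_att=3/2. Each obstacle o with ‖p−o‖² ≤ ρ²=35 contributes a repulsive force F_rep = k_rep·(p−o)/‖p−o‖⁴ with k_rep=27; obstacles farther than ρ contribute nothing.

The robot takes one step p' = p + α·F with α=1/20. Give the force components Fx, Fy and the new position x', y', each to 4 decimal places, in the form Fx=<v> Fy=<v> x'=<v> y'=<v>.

F_att = 3/2·(g−p) = 3/2·(-8,7) = (-12.0000,10.5000)
o1: d²=40 > ρ²=35 → inactive
o2: d²=17 ≤ ρ²=35; F_rep = 27·(4,-1)/17² = (0.3737,-0.0934)
o3: d²=397 > ρ²=35 → inactive
F = F_att + ΣF_rep = (-11.6263,10.4066)
p' = p + 1/20·F = (8.4187,-8.4797)

Fx=-11.6263 Fy=10.4066 x'=8.4187 y'=-8.4797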